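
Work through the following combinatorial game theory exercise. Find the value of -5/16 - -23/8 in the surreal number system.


x = -5/16, y = -23/8
Converting to common denominator: 16
x = -5/16, y = -46/16
x - y = -5/16 - -23/8 = 41/16

41/16


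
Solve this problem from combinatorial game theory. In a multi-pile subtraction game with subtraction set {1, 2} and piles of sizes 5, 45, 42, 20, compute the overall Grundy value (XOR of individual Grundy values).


Subtraction set: {1, 2}
For this subtraction set, G(n) = n mod 3 (period = max + 1 = 3).
Pile 1 (size 5): G(5) = 5 mod 3 = 2
Pile 2 (size 45): G(45) = 45 mod 3 = 0
Pile 3 (size 42): G(42) = 42 mod 3 = 0
Pile 4 (size 20): G(20) = 20 mod 3 = 2
Total Grundy value = XOR of all: 2 XOR 0 XOR 0 XOR 2 = 0

0


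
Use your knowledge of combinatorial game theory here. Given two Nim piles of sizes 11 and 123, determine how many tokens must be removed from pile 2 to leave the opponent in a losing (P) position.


Piles: 11 and 123
Current XOR: 11 XOR 123 = 112 (non-zero, so this is an N-position).
To make the XOR zero, we need to find a move that balances the piles.
For pile 2 (size 123): target = 123 XOR 112 = 11
We reduce pile 2 from 123 to 11.
Tokens removed: 123 - 11 = 112
Verification: 11 XOR 11 = 0

112


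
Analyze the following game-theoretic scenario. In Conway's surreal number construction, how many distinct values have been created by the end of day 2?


Day 0: {|} = 0 is born. Count = 1.
Day n: the number of surreal numbers born by day n is 2^(n+1) - 1.
By day 0: 2^1 - 1 = 1
By day 1: 2^2 - 1 = 3
By day 2: 2^3 - 1 = 7
By day 2: 7 surreal numbers.

7


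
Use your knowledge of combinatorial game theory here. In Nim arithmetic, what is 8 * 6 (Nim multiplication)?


Nim multiplication is bilinear over XOR: (u XOR v) * w = (u*w) XOR (v*w).
So we split each operand into its bit components and XOR the pairwise Nim products.
8 = 8 (as XOR of powers of 2).
6 = 2 + 4 (as XOR of powers of 2).
Using the standard Nim-product table on single bits:
  2*2 = 3,   2*4 = 8,   2*8 = 12,
  4*4 = 6,   4*8 = 11,  8*8 = 13,
and  1*x = x (identity), k*l = l*k (commutative).
Pairwise Nim products:
  8 * 2 = 12
  8 * 4 = 11
XOR them: 12 XOR 11 = 7.
Result: 8 * 6 = 7 (in Nim).

7


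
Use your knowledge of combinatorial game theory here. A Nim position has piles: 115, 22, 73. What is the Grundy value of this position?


We need the XOR (exclusive or) of all pile sizes.
After XOR-ing pile 1 (size 115): 0 XOR 115 = 115
After XOR-ing pile 2 (size 22): 115 XOR 22 = 101
After XOR-ing pile 3 (size 73): 101 XOR 73 = 44
The Nim-value of this position is 44.

44


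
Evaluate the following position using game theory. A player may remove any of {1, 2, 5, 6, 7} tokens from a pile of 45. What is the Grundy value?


The subtraction set is S = {1, 2, 5, 6, 7}.
G(k) = mex{ G(k - s) : s in S, s <= k }. We compute iteratively: G(0) = 0.
G(1) = mex({0}) = 1
G(2) = mex({0, 1}) = 2
G(3) = mex({1, 2}) = 0
G(4) = mex({0, 2}) = 1
G(5) = mex({0, 1}) = 2
G(6) = mex({0, 1, 2}) = 3
G(7) = mex({0, 1, 2, 3}) = 4
G(8) = mex({0, 1, 2, 3, 4}) = 5
G(9) = mex({0, 1, 2, 4, 5}) = 3
G(10) = mex({0, 1, 2, 3, 5}) = 4
G(11) = mex({1, 2, 3, 4}) = 0
G(12) = mex({0, 2, 3, 4}) = 1
G(13) = mex({0, 1, 3, 4, 5}) = 2
G(14) = mex({1, 2, 3, 4, 5}) = 0
G(15) = mex({0, 2, 3, 4, 5}) = 1
G(16) = mex({0, 1, 3, 4}) = 2
G(17) = mex({0, 1, 2, 4}) = 3
Observe that G(11)..G(17) = 0, 1, 2, 0, 1, 2, 3 repeats G(0)..G(6) = 0, 1, 2, 0, 1, 2, 3.
For k >= max(S) = 7, G(k) is determined by the previous 7 values G(k-7)..G(k-1); a window of 7 consecutive values has recurred shifted by 11, so by induction G(k + 11) = G(k) for all k >= 0: the sequence is periodic from the start with period 11.
One period: G(0..10) = 0, 1, 2, 0, 1, 2, 3, 4, 5, 3, 4.
45 mod 11 = 1, so G(45) = G(1) = 1.

1


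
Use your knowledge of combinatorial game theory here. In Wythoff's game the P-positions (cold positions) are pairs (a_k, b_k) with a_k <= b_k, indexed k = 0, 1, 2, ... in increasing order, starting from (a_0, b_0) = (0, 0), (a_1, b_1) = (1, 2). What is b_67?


By Wythoff's theorem, a_k = floor(k * phi) and b_k = floor(k * phi^2) = a_k + k, where phi = (1 + sqrt(5))/2 is the golden ratio.
phi = (1 + sqrt(5))/2 = 1.618034
phi^2 = phi + 1 = 2.618034
k = 67
k * phi^2 = 67 * 2.618034 = 175.408277
b_67 = floor(k * phi^2) = 175 (check: a_67 + k = 108 + 67 = 175)

175


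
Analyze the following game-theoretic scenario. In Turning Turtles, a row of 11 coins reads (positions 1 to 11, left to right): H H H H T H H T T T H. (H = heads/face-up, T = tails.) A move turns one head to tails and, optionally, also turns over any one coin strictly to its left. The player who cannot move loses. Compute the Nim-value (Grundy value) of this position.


Coins: H H H H T H H T T T H
Key fact: a single head at position k behaves exactly like a Nim heap of size k (turning it to T and optionally flipping a coin at j < k corresponds to moving the heap from k to j, or to 0), and heads combine as a disjunctive sum (two heads at the same place would cancel, matching j XOR j = 0). So the Nim-value is the XOR of the 1-indexed positions of the heads.
Face-up positions (1-indexed): [1, 2, 3, 4, 6, 7, 11]
XOR 0 with 1: 0 XOR 1 = 1
XOR 1 with 2: 1 XOR 2 = 3
XOR 3 with 3: 3 XOR 3 = 0
XOR 0 with 4: 0 XOR 4 = 4
XOR 4 with 6: 4 XOR 6 = 2
XOR 2 with 7: 2 XOR 7 = 5
XOR 5 with 11: 5 XOR 11 = 14
Nim-value = 14

14


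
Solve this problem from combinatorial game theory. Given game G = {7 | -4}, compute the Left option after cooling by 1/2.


Original game: {7 | -4} (a switch {a | b} with a > b).
Cooling by t (for t below the temperature (a - b)/2 = 11/2) taxes each move by t: {a | b} cooled by t is {a - t | b + t}.
Cooling amount: t = 1/2
Cooled Left option: 7 - 1/2 = 13/2
Cooled Right option: -4 + 1/2 = -7/2
Cooled game: {13/2 | -7/2}
Left option = 13/2

13/2


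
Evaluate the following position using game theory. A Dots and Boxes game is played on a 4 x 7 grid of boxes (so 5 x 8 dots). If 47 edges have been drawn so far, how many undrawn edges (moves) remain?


Grid: 4 x 7 boxes, i.e. 5 rows and 8 columns of dots.
Horizontal edges: (rows + 1) * cols = 5 * 7 = 35
Vertical edges: rows * (cols + 1) = 4 * 8 = 32
Total edges: 35 + 32 = 67
Edges drawn: 47
Remaining: 67 - 47 = 20

20


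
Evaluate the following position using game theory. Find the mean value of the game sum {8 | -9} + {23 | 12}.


G1 = {8 | -9}, G2 = {23 | 12}
Each is a switch {a | b} with numbers a > b; its mean value is (a + b)/2, and mean value is additive over game sums: m(G1 + G2) = m(G1) + m(G2).
Mean of G1 = (8 + (-9))/2 = -1/2 = -1/2
Mean of G2 = (23 + (12))/2 = 35/2 = 35/2
Mean of G1 + G2 = -1/2 + 35/2 = 17

17


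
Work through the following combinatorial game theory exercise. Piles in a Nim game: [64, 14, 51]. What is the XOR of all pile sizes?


We need the XOR (exclusive or) of all pile sizes.
After XOR-ing pile 1 (size 64): 0 XOR 64 = 64
After XOR-ing pile 2 (size 14): 64 XOR 14 = 78
After XOR-ing pile 3 (size 51): 78 XOR 51 = 125
The Nim-value of this position is 125.

125


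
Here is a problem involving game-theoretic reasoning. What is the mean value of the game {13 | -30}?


Game = {13 | -30}, a switch {a | b} with numbers a > b.
Its thermograph has left wall a - t and right wall b + t, which meet at t = (a - b)/2, where both equal (a + b)/2. So the mast (mean value) is at (a + b)/2.
Mean = (13 + (-30))/2 = -17/2 = -17/2

-17/2


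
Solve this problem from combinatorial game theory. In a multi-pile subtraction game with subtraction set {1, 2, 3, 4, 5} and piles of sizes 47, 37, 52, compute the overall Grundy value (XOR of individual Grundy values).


Subtraction set: {1, 2, 3, 4, 5}
For this subtraction set, G(n) = n mod 6 (period = max + 1 = 6).
Pile 1 (size 47): G(47) = 47 mod 6 = 5
Pile 2 (size 37): G(37) = 37 mod 6 = 1
Pile 3 (size 52): G(52) = 52 mod 6 = 4
Total Grundy value = XOR of all: 5 XOR 1 XOR 4 = 0

0


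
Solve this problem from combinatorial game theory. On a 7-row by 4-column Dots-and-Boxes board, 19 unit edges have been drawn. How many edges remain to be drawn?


Grid: 7 x 4 boxes, i.e. 8 rows and 5 columns of dots.
Horizontal edges: (rows + 1) * cols = 8 * 4 = 32
Vertical edges: rows * (cols + 1) = 7 * 5 = 35
Total edges: 32 + 35 = 67
Edges drawn: 19
Remaining: 67 - 19 = 48

48


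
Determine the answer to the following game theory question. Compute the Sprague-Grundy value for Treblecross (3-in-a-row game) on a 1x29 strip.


Treblecross: place X on empty cells; 3-in-a-row wins.
Playing within two cells of an existing X lets the opponent win at once, so sensible play treats the cells i-2..i+2 around each X as dead. The player left with no safe cell loses, so this is a normal-play take-away game on strips of safe cells.
Placing X at cell i (0-indexed) of a strip of k safe cells leaves independent strips of sizes max(0, i-2) and max(0, k-i-3). Hence G(k) = mex{ G(max(0,i-2)) XOR G(max(0,k-i-3)) : 0 <= i < k }, with G(0) = 0.
G(1): splits (0,0):0^0=0 -> mex({0}) = 1
G(2): splits (0,0):0^0=0 -> mex({0}) = 1
G(3): splits (0,0):0^0=0 -> mex({0}) = 1
G(4): splits (0,1):0^1=1 (0,0):0^0=0 -> mex({0, 1}) = 2
G(5): splits (0,2):0^1=1 (0,1):0^1=1 (0,0):0^0=0 -> mex({0, 1}) = 2
G(6) = mex({1}) = 0
G(7) = mex({0, 1, 2}) = 3
G(8) = mex({0, 1, 2}) = 3
G(9) = mex({0, 2}) = 1
G(10) = mex({0, 2, 3}) = 1
G(11) = mex({0, 3}) = 1
G(12) = mex({1, 3}) = 0
G(13) = mex({0, 1, 2, 3}) = 4
G(14) = mex({0, 1, 2}) = 3
G(15) = mex({0, 1, 2}) = 3
G(16) = mex({0, 1, 2, 4}) = 3
G(17) = mex({0, 1, 3, 4}) = 2
G(18) = mex({0, 1, 3, 4}) = 2
G(19) = mex({0, 1, 3, 5}) = 2
G(20) = mex({0, 1, 2, 3, 5}) = 4
G(21) = mex({0, 1, 2, 3, 5}) = 4
G(22) = mex({1, 2, 6}) = 0
G(23) = mex({0, 1, 2, 3, 4, 6}) = 5
G(24) = mex({0, 1, 2, 3, 4}) = 5
G(25) = mex({0, 1, 3, 4, 7}) = 2
G(26) = mex({0, 1, 3, 4, 5, 7}) = 2
G(27) = mex({0, 1, 3, 5}) = 2
G(28) = mex({0, 1, 2, 5}) = 3
G(29) = mex({0, 1, 2, 4, 5, 6}) = 3
Therefore G(29) = 3.

3


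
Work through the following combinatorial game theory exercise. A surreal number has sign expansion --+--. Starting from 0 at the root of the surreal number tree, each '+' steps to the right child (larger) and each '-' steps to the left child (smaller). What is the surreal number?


Sign expansion: --+--
Rule: track bounds (lo, hi), initially (-inf, +inf). On '+', the current value becomes lo and we move to the simplest number in (value, hi): value + 1 if hi = +inf, otherwise the midpoint (value + hi)/2. On '-', the current value becomes hi and we move to value - 1 if lo = -inf, otherwise the midpoint (lo + value)/2.
Start at 0.
Step 1: sign = -, move left. Bounds: (-inf, 0). Value = -1
Step 2: sign = -, move left. Bounds: (-inf, -1). Value = -2
Step 3: sign = +, move right. Bounds: (-2, -1). Value = -3/2
Step 4: sign = -, move left. Bounds: (-2, -3/2). Value = -7/4
Step 5: sign = -, move left. Bounds: (-2, -7/4). Value = -15/8
The surreal number with sign expansion --+-- is -15/8.

-15/8


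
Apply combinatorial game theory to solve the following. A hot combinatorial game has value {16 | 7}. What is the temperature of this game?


The game is {16 | 7}, a switch {a | b} with numbers a > b.
Cooling {a | b} by t gives {a - t | b + t}, which stops being hot when a - t = b + t, i.e. at t = (a - b)/2. So the temperature of a switch is (a - b)/2.
Temperature = (Left option - Right option) / 2
= (16 - (7)) / 2
= 9 / 2
= 9/2

9/2


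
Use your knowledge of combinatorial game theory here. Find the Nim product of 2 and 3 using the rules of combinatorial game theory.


Nim multiplication is bilinear over XOR: (u XOR v) * w = (u*w) XOR (v*w).
So we split each operand into its bit components and XOR the pairwise Nim products.
2 = 2 (as XOR of powers of 2).
3 = 1 + 2 (as XOR of powers of 2).
Using the standard Nim-product table on single bits:
  2*2 = 3,   2*4 = 8,   2*8 = 12,
  4*4 = 6,   4*8 = 11,  8*8 = 13,
and  1*x = x (identity), k*l = l*k (commutative).
Pairwise Nim products:
  2 * 1 = 2
  2 * 2 = 3
XOR them: 2 XOR 3 = 1.
Result: 2 * 3 = 1 (in Nim).

1


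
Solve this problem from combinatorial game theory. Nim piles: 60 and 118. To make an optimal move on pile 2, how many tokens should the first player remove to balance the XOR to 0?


Piles: 60 and 118
Current XOR: 60 XOR 118 = 74 (non-zero, so this is an N-position).
To make the XOR zero, we need to find a move that balances the piles.
For pile 2 (size 118): target = 118 XOR 74 = 60
We reduce pile 2 from 118 to 60.
Tokens removed: 118 - 60 = 58
Verification: 60 XOR 60 = 0

58


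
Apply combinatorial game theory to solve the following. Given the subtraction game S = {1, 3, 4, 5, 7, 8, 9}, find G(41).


The subtraction set is S = {1, 3, 4, 5, 7, 8, 9}.
G(k) = mex{ G(k - s) : s in S, s <= k }. We compute iteratively: G(0) = 0.
G(1) = mex({0}) = 1
G(2) = mex({1}) = 0
G(3) = mex({0}) = 1
G(4) = mex({0, 1}) = 2
G(5) = mex({0, 1, 2}) = 3
G(6) = mex({0, 1, 3}) = 2
G(7) = mex({0, 1, 2}) = 3
G(8) = mex({0, 1, 2, 3}) = 4
G(9) = mex({0, 1, 2, 3, 4}) = 5
G(10) = mex({0, 1, 2, 3, 5}) = 4
G(11) = mex({0, 1, 2, 3, 4}) = 5
G(12) = mex({1, 2, 3, 4, 5}) = 0
G(13) = mex({0, 2, 3, 4, 5}) = 1
G(14) = mex({1, 2, 3, 4, 5}) = 0
G(15) = mex({0, 2, 3, 4, 5}) = 1
G(16) = mex({0, 1, 3, 4, 5}) = 2
G(17) = mex({0, 1, 2, 4, 5}) = 3
G(18) = mex({0, 1, 3, 4, 5}) = 2
G(19) = mex({0, 1, 2, 4, 5}) = 3
G(20) = mex({0, 1, 2, 3, 5}) = 4
Observe that G(12)..G(20) = 0, 1, 0, 1, 2, 3, 2, 3, 4 repeats G(0)..G(8) = 0, 1, 0, 1, 2, 3, 2, 3, 4.
For k >= max(S) = 9, G(k) is determined by the previous 9 values G(k-9)..G(k-1); a window of 9 consecutive values has recurred shifted by 12, so by induction G(k + 12) = G(k) for all k >= 0: the sequence is periodic from the start with period 12.
One period: G(0..11) = 0, 1, 0, 1, 2, 3, 2, 3, 4, 5, 4, 5.
41 mod 12 = 5, so G(41) = G(5) = 3.

3


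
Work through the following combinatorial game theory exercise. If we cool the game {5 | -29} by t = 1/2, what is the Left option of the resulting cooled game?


Original game: {5 | -29} (a switch {a | b} with a > b).
Cooling by t (for t below the temperature (a - b)/2 = 17) taxes each move by t: {a | b} cooled by t is {a - t | b + t}.
Cooling amount: t = 1/2
Cooled Left option: 5 - 1/2 = 9/2
Cooled Right option: -29 + 1/2 = -57/2
Cooled game: {9/2 | -57/2}
Left option = 9/2

9/2


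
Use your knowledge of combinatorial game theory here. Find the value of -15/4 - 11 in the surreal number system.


x = -15/4, y = 11
Converting to common denominator: 4
x = -15/4, y = 44/4
x - y = -15/4 - 11 = -59/4

-59/4


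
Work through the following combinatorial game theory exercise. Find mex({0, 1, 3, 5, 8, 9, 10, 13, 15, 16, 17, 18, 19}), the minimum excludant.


Set = {0, 1, 3, 5, 8, 9, 10, 13, 15, 16, 17, 18, 19}
0 is in the set.
1 is in the set.
2 is NOT in the set. This is the mex.
mex = 2

2


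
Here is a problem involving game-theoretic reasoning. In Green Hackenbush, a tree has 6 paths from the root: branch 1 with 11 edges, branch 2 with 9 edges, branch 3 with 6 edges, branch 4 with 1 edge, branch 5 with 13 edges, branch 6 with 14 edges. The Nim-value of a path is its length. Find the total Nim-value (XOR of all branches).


The tree has 6 branches from the ground vertex.
In Green Hackenbush, the Nim-value of a simple path of length k is k.
Branch 1: length 11, Nim-value = 11
Branch 2: length 9, Nim-value = 9
Branch 3: length 6, Nim-value = 6
Branch 4: length 1, Nim-value = 1
Branch 5: length 13, Nim-value = 13
Branch 6: length 14, Nim-value = 14
Total Nim-value = XOR of all branch values:
0 XOR 11 = 11
11 XOR 9 = 2
2 XOR 6 = 4
4 XOR 1 = 5
5 XOR 13 = 8
8 XOR 14 = 6
Nim-value of the tree = 6

6


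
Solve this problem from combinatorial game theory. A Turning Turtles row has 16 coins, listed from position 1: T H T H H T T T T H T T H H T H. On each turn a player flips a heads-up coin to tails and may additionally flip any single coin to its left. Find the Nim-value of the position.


Coins: T H T H H T T T T H T T H H T H
Key fact: a single head at position k behaves exactly like a Nim heap of size k (turning it to T and optionally flipping a coin at j < k corresponds to moving the heap from k to j, or to 0), and heads combine as a disjunctive sum (two heads at the same place would cancel, matching j XOR j = 0). So the Nim-value is the XOR of the 1-indexed positions of the heads.
Face-up positions (1-indexed): [2, 4, 5, 10, 13, 14, 16]
XOR 0 with 2: 0 XOR 2 = 2
XOR 2 with 4: 2 XOR 4 = 6
XOR 6 with 5: 6 XOR 5 = 3
XOR 3 with 10: 3 XOR 10 = 9
XOR 9 with 13: 9 XOR 13 = 4
XOR 4 with 14: 4 XOR 14 = 10
XOR 10 with 16: 10 XOR 16 = 26
Nim-value = 26

26


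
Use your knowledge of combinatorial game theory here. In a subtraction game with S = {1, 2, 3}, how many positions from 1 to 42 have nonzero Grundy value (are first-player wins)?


Subtraction set S = {1, 2, 3}, so G(n) = n mod 4.
G(n) = 0 when n is a multiple of 4.
Multiples of 4 in [1, 42]: 10
N-positions (nonzero Grundy) = 42 - 10 = 32

32


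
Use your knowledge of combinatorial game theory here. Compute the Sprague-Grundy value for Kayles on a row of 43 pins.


Kayles: a move removes 1 or 2 adjacent pins from a contiguous row.
Removing pins from a row of k leaves two independent rows (a, b) with a + b = k - 1 (one pin) or a + b = k - 2 (two pins); an end removal gives a = 0.
By Sprague-Grundy, G(k) = mex{ G(a) XOR G(b) } over all these splits. G(0) = 0.
G(1): splits (0,0):0^0=0 -> mex({0}) = 1
G(2): splits (0,1):0^1=1 (0,0):0^0=0 -> mex({0, 1}) = 2
G(3): splits (0,2):0^2=2 (1,1):1^1=0 (0,1):0^1=1 -> mex({0, 1, 2}) = 3
G(4): splits (0,3):0^3=3 (1,2):1^2=3 (0,2):0^2=2 (1,1):1^1=0 -> mex({0, 2, 3}) = 1
G(5): splits (0,4):0^1=1 (1,3):1^3=2 (2,2):2^2=0 (0,3):0^3=3 (1,2):1^2=3 -> mex({0, 1, 2, 3}) = 4
G(6) = mex({0, 1, 2, 4}) = 3
G(7) = mex({0, 1, 3, 4, 5}) = 2
G(8) = mex({0, 2, 3, 5, 6}) = 1
G(9) = mex({0, 1, 2, 3, 6, 7}) = 4
G(10) = mex({0, 1, 3, 4, 5, 7}) = 2
G(11) = mex({0, 1, 2, 3, 4, 5}) = 6
G(12) = mex({0, 1, 2, 3, 5, 6, 7}) = 4
G(13) = mex({0, 2, 3, 4, 6, 7}) = 1
G(14) = mex({0, 1, 4, 5, 6, 7}) = 2
G(15) = mex({0, 1, 2, 3, 4, 5, 6}) = 7
G(16) = mex({0, 2, 3, 5, 6, 7}) = 1
G(17) = mex({0, 1, 2, 3, 5, 6, 7}) = 4
G(18) = mex({0, 1, 2, 4, 5, 6}) = 3
G(19) = mex({0, 1, 3, 4, 5, 7}) = 2
G(20) = mex({0, 2, 3, 4, 5, 6, 7}) = 1
G(21) = mex({0, 1, 2, 3, 5, 6, 7}) = 4
G(22) = mex({0, 1, 2, 3, 4, 5, 7}) = 6
G(23) = mex({0, 1, 2, 3, 4, 5, 6}) = 7
G(24) = mex({0, 1, 2, 3, 5, 6, 7}) = 4
G(25) = mex({0, 2, 3, 4, 6, 7}) = 1
G(26) = mex({0, 1, 3, 4, 5, 6, 7}) = 2
G(27) = mex({0, 1, 2, 3, 4, 5, 6, 7}) = 8
G(28) = mex({0, 1, 2, 3, 4, 6, 7, 8}) = 5
G(29) = mex({0, 1, 2, 3, 5, 6, 7, 8, 9}) = 4
G(30) = mex({0, 1, 2, 3, 4, 5, 6, 9, 10}) = 7
G(31) = mex({0, 1, 3, 4, 5, 7, 10, 11}) = 2
G(32) = mex({0, 2, 3, 4, 5, 6, 7, 9, 11}) = 1
G(33) = mex({0, 1, 2, 3, 4, 5, 6, 7, 9, 12}) = 8
G(34) = mex({0, 1, 2, 3, 4, 5, 7, 8, 11, 12}) = 6
G(35) = mex({0, 1, 2, 3, 4, 5, 6, 8, 9, 10, 11}) = 7
G(36) = mex({0, 1, 2, 3, 5, 6, 7, 9, 10}) = 4
G(37) = mex({0, 2, 3, 4, 6, 7, 9, 10, 11, 12}) = 1
G(38) = mex({0, 1, 3, 4, 5, 6, 7, 9, 10, 11, 12}) = 2
G(39) = mex({0, 1, 2, 4, 5, 6, 7, 9, 10, 12, 14}) = 3
G(40) = mex({0, 2, 3, 4, 6, 7, 11, 12, 14}) = 1
G(41) = mex({0, 1, 2, 3, 5, 6, 7, 9, 10, 11, 12}) = 4
G(42) = mex({0, 1, 2, 3, 4, 5, 6, 9, 10}) = 7
G(43) = mex({0, 1, 3, 4, 5, 7, 9, 10, 12, 15}) = 2
Therefore G(43) = 2.

2


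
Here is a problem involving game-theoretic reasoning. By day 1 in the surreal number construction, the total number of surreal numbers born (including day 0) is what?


Day 0: {|} = 0 is born. Count = 1.
Day n: the number of surreal numbers born by day n is 2^(n+1) - 1.
By day 0: 2^1 - 1 = 1
By day 1: 2^2 - 1 = 3
By day 1: 3 surreal numbers.

3


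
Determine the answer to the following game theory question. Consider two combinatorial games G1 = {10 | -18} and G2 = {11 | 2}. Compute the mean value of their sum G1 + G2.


G1 = {10 | -18}, G2 = {11 | 2}
Each is a switch {a | b} with numbers a > b; its mean value is (a + b)/2, and mean value is additive over game sums: m(G1 + G2) = m(G1) + m(G2).
Mean of G1 = (10 + (-18))/2 = -8/2 = -4
Mean of G2 = (11 + (2))/2 = 13/2 = 13/2
Mean of G1 + G2 = -4 + 13/2 = 5/2

5/2


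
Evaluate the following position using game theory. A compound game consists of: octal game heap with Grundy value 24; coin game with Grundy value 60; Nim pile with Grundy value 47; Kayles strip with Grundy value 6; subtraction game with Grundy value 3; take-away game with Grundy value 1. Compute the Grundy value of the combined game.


By the Sprague-Grundy theorem, the Grundy value of a sum of games is the XOR of individual Grundy values.
octal game heap: Grundy value = 24. Running XOR: 0 XOR 24 = 24
coin game: Grundy value = 60. Running XOR: 24 XOR 60 = 36
Nim pile: Grundy value = 47. Running XOR: 36 XOR 47 = 11
Kayles strip: Grundy value = 6. Running XOR: 11 XOR 6 = 13
subtraction game: Grundy value = 3. Running XOR: 13 XOR 3 = 14
take-away game: Grundy value = 1. Running XOR: 14 XOR 1 = 15
The combined Grundy value is 15.

15


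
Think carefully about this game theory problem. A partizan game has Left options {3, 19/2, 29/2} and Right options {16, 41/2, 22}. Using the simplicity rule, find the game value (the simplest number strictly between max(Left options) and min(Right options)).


Left options: {3, 19/2, 29/2}, max = 29/2
Right options: {16, 41/2, 22}, min = 16
All options are numbers and max(Left) < min(Right), so by the simplicity theorem the value is the simplest (earliest-born) number strictly between 29/2 and 16.
The only integer strictly between 29/2 and 16 is 15.
No non-integer in the interval can be simpler: if x is a non-integer in the interval, then floor(x) or ceil(x) also lies in the interval (the interval contains an integer), and both are proper prefixes of x's sign expansion, i.e. born earlier. So the game value is 15.
Game value = 15

15


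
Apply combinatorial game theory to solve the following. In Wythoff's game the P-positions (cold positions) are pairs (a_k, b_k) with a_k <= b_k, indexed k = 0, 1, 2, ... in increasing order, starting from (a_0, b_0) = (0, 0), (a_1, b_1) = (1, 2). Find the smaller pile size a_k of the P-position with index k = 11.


By Wythoff's theorem, a_k = floor(k * phi) and b_k = floor(k * phi^2) = a_k + k, where phi = (1 + sqrt(5))/2 is the golden ratio.
phi = (1 + sqrt(5))/2 = 1.618034
k = 11
k * phi = 11 * 1.618034 = 17.798374
a_11 = floor(k * phi) = 17

17


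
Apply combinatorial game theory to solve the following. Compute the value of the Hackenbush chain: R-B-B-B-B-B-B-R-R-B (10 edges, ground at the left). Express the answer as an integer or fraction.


Edges (from ground): R-B-B-B-B-B-B-R-R-B
By Berlekamp's sign-expansion rule, a Blue-Red Hackenbush stalk has the value of the surreal number whose sign sequence is the edge sequence with B -> + and R -> -.
Sign sequence: -++++++--+
Trace the sign expansion in the surreal number tree, starting from 0:
Edge 1: R (sign -) -> bounds (-inf, 0), value = -1
Edge 2: B (sign +) -> bounds (-1, 0), value = -1/2
Edge 3: B (sign +) -> bounds (-1/2, 0), value = -1/4
Edge 4: B (sign +) -> bounds (-1/4, 0), value = -1/8
Edge 5: B (sign +) -> bounds (-1/8, 0), value = -1/16
Edge 6: B (sign +) -> bounds (-1/16, 0), value = -1/32
Edge 7: B (sign +) -> bounds (-1/32, 0), value = -1/64
Edge 8: R (sign -) -> bounds (-1/32, -1/64), value = -3/128
Edge 9: R (sign -) -> bounds (-1/32, -3/128), value = -7/256
Edge 10: B (sign +) -> bounds (-7/256, -3/128), value = -13/512
Game value = -13/512

-13/512


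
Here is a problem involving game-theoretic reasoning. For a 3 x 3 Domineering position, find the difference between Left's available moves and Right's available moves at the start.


Board is 3 x 3 (rows x cols).
Left (vertical) placements: (rows-1) * cols = 2 * 3 = 6
Right (horizontal) placements: rows * (cols-1) = 3 * 2 = 6
Advantage = Left - Right = 6 - 6 = 0

0


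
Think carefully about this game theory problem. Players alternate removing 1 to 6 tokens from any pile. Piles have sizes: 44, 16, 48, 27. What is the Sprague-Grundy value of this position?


Subtraction set: {1, 2, 3, 4, 5, 6}
For this subtraction set, G(n) = n mod 7 (period = max + 1 = 7).
Pile 1 (size 44): G(44) = 44 mod 7 = 2
Pile 2 (size 16): G(16) = 16 mod 7 = 2
Pile 3 (size 48): G(48) = 48 mod 7 = 6
Pile 4 (size 27): G(27) = 27 mod 7 = 6
Total Grundy value = XOR of all: 2 XOR 2 XOR 6 XOR 6 = 0

0


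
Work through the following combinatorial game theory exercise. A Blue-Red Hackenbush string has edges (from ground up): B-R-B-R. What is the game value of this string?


Edges (from ground): B-R-B-R
By Berlekamp's sign-expansion rule, a Blue-Red Hackenbush stalk has the value of the surreal number whose sign sequence is the edge sequence with B -> + and R -> -.
Sign sequence: +-+-
Trace the sign expansion in the surreal number tree, starting from 0:
Edge 1: B (sign +) -> bounds (0, +inf), value = 1
Edge 2: R (sign -) -> bounds (0, 1), value = 1/2
Edge 3: B (sign +) -> bounds (1/2, 1), value = 3/4
Edge 4: R (sign -) -> bounds (1/2, 3/4), value = 5/8
Game value = 5/8

5/8


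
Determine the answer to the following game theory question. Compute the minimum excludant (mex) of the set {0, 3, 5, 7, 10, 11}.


Set = {0, 3, 5, 7, 10, 11}
0 is in the set.
1 is NOT in the set. This is the mex.
mex = 1

1


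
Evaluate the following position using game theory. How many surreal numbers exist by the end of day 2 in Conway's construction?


Day 0: {|} = 0 is born. Count = 1.
Day n: the number of surreal numbers born by day n is 2^(n+1) - 1.
By day 0: 2^1 - 1 = 1
By day 1: 2^2 - 1 = 3
By day 2: 2^3 - 1 = 7
By day 2: 7 surreal numbers.

7


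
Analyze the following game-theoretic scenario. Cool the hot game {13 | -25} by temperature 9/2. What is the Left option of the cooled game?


Original game: {13 | -25} (a switch {a | b} with a > b).
Cooling by t (for t below the temperature (a - b)/2 = 19) taxes each move by t: {a | b} cooled by t is {a - t | b + t}.
Cooling amount: t = 9/2
Cooled Left option: 13 - 9/2 = 17/2
Cooled Right option: -25 + 9/2 = -41/2
Cooled game: {17/2 | -41/2}
Left option = 17/2

17/2


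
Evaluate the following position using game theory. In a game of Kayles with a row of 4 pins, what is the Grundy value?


Kayles: a move removes 1 or 2 adjacent pins from a contiguous row.
Removing pins from a row of k leaves two independent rows (a, b) with a + b = k - 1 (one pin) or a + b = k - 2 (two pins); an end removal gives a = 0.
By Sprague-Grundy, G(k) = mex{ G(a) XOR G(b) } over all these splits. G(0) = 0.
G(1): splits (0,0):0^0=0 -> mex({0}) = 1
G(2): splits (0,1):0^1=1 (0,0):0^0=0 -> mex({0, 1}) = 2
G(3): splits (0,2):0^2=2 (1,1):1^1=0 (0,1):0^1=1 -> mex({0, 1, 2}) = 3
G(4): splits (0,3):0^3=3 (1,2):1^2=3 (0,2):0^2=2 (1,1):1^1=0 -> mex({0, 2, 3}) = 1
Therefore G(4) = 1.

1


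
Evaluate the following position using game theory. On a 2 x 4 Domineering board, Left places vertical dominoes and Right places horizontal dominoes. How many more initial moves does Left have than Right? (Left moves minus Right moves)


Board is 2 x 4 (rows x cols).
Left (vertical) placements: (rows-1) * cols = 1 * 4 = 4
Right (horizontal) placements: rows * (cols-1) = 2 * 3 = 6
Advantage = Left - Right = 4 - 6 = -2

-2


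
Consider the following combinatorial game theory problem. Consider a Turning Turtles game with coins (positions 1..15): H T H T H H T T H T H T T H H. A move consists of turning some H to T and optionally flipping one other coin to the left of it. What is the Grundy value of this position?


Coins: H T H T H H T T H T H T T H H
Key fact: a single head at position k behaves exactly like a Nim heap of size k (turning it to T and optionally flipping a coin at j < k corresponds to moving the heap from k to j, or to 0), and heads combine as a disjunctive sum (two heads at the same place would cancel, matching j XOR j = 0). So the Nim-value is the XOR of the 1-indexed positions of the heads.
Face-up positions (1-indexed): [1, 3, 5, 6, 9, 11, 14, 15]
XOR 0 with 1: 0 XOR 1 = 1
XOR 1 with 3: 1 XOR 3 = 2
XOR 2 with 5: 2 XOR 5 = 7
XOR 7 with 6: 7 XOR 6 = 1
XOR 1 with 9: 1 XOR 9 = 8
XOR 8 with 11: 8 XOR 11 = 3
XOR 3 with 14: 3 XOR 14 = 13
XOR 13 with 15: 13 XOR 15 = 2
Nim-value = 2

2


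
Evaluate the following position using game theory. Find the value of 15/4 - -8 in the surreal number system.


x = 15/4, y = -8
Converting to common denominator: 4
x = 15/4, y = -32/4
x - y = 15/4 - -8 = 47/4

47/4


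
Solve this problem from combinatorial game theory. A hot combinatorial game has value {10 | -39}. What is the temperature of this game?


The game is {10 | -39}, a switch {a | b} with numbers a > b.
Cooling {a | b} by t gives {a - t | b + t}, which stops being hot when a - t = b + t, i.e. at t = (a - b)/2. So the temperature of a switch is (a - b)/2.
Temperature = (Left option - Right option) / 2
= (10 - (-39)) / 2
= 49 / 2
= 49/2

49/2


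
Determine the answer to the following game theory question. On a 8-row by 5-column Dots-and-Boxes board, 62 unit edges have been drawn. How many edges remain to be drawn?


Grid: 8 x 5 boxes, i.e. 9 rows and 6 columns of dots.
Horizontal edges: (rows + 1) * cols = 9 * 5 = 45
Vertical edges: rows * (cols + 1) = 8 * 6 = 48
Total edges: 45 + 48 = 93
Edges drawn: 62
Remaining: 93 - 62 = 31

31


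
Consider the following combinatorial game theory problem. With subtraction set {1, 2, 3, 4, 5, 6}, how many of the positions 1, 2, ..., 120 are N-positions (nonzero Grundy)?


Subtraction set S = {1, 2, 3, 4, 5, 6}, so G(n) = n mod 7.
G(n) = 0 when n is a multiple of 7.
Multiples of 7 in [1, 120]: 17
N-positions (nonzero Grundy) = 120 - 17 = 103

103


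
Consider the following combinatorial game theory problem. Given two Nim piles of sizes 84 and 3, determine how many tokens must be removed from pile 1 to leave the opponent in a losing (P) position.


Piles: 84 and 3
Current XOR: 84 XOR 3 = 87 (non-zero, so this is an N-position).
To make the XOR zero, we need to find a move that balances the piles.
For pile 1 (size 84): target = 84 XOR 87 = 3
We reduce pile 1 from 84 to 3.
Tokens removed: 84 - 3 = 81
Verification: 3 XOR 3 = 0

81


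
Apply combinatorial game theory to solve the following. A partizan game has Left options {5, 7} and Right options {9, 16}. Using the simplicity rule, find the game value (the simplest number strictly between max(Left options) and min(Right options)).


Left options: {5, 7}, max = 7
Right options: {9, 16}, min = 9
All options are numbers and max(Left) < min(Right), so by the simplicity theorem the value is the simplest (earliest-born) number strictly between 7 and 9.
The only integer strictly between 7 and 9 is 8.
No non-integer in the interval can be simpler: if x is a non-integer in the interval, then floor(x) or ceil(x) also lies in the interval (the interval contains an integer), and both are proper prefixes of x's sign expansion, i.e. born earlier. So the game value is 8.
Game value = 8

8


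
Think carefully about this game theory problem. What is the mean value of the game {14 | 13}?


Game = {14 | 13}, a switch {a | b} with numbers a > b.
Its thermograph has left wall a - t and right wall b + t, which meet at t = (a - b)/2, where both equal (a + b)/2. So the mast (mean value) is at (a + b)/2.
Mean = (14 + (13))/2 = 27/2 = 27/2

27/2


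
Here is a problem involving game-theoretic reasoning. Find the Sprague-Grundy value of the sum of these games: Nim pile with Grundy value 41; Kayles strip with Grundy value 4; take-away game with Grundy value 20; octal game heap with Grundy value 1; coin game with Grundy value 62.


By the Sprague-Grundy theorem, the Grundy value of a sum of games is the XOR of individual Grundy values.
Nim pile: Grundy value = 41. Running XOR: 0 XOR 41 = 41
Kayles strip: Grundy value = 4. Running XOR: 41 XOR 4 = 45
take-away game: Grundy value = 20. Running XOR: 45 XOR 20 = 57
octal game heap: Grundy value = 1. Running XOR: 57 XOR 1 = 56
coin game: Grundy value = 62. Running XOR: 56 XOR 62 = 6
The combined Grundy value is 6.

6


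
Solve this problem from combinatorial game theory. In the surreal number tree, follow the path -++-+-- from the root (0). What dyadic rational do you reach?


Sign expansion: -++-+--
Rule: track bounds (lo, hi), initially (-inf, +inf). On '+', the current value becomes lo and we move to the simplest number in (value, hi): value + 1 if hi = +inf, otherwise the midpoint (value + hi)/2. On '-', the current value becomes hi and we move to value - 1 if lo = -inf, otherwise the midpoint (lo + value)/2.
Start at 0.
Step 1: sign = -, move left. Bounds: (-inf, 0). Value = -1
Step 2: sign = +, move right. Bounds: (-1, 0). Value = -1/2
Step 3: sign = +, move right. Bounds: (-1/2, 0). Value = -1/4
Step 4: sign = -, move left. Bounds: (-1/2, -1/4). Value = -3/8
Step 5: sign = +, move right. Bounds: (-3/8, -1/4). Value = -5/16
Step 6: sign = -, move left. Bounds: (-3/8, -5/16). Value = -11/32
Step 7: sign = -, move left. Bounds: (-3/8, -11/32). Value = -23/64
The surreal number with sign expansion -++-+-- is -23/64.

-23/64


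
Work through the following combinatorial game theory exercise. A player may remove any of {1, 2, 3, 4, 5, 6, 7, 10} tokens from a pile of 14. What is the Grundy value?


The subtraction set is S = {1, 2, 3, 4, 5, 6, 7, 10}.
G(k) = mex{ G(k - s) : s in S, s <= k }. We compute iteratively: G(0) = 0.
G(1) = mex({0}) = 1
G(2) = mex({0, 1}) = 2
G(3) = mex({0, 1, 2}) = 3
G(4) = mex({0, 1, 2, 3}) = 4
G(5) = mex({0, 1, 2, 3, 4}) = 5
G(6) = mex({0, 1, 2, 3, 4, 5}) = 6
G(7) = mex({0, 1, 2, 3, 4, 5, 6}) = 7
G(8) = mex({1, 2, 3, 4, 5, 6, 7}) = 0
G(9) = mex({0, 2, 3, 4, 5, 6, 7}) = 1
G(10) = mex({0, 1, 3, 4, 5, 6, 7}) = 2
G(11) = mex({0, 1, 2, 4, 5, 6, 7}) = 3
G(12) = mex({0, 1, 2, 3, 5, 6, 7}) = 4
G(13) = mex({0, 1, 2, 3, 4, 6, 7}) = 5
G(14) = mex({0, 1, 2, 3, 4, 5, 7}) = 6
Therefore G(14) = 6.

6


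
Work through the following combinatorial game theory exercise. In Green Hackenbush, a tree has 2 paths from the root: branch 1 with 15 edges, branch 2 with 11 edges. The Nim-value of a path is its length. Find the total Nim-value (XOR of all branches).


The tree has 2 branches from the ground vertex.
In Green Hackenbush, the Nim-value of a simple path of length k is k.
Branch 1: length 15, Nim-value = 15
Branch 2: length 11, Nim-value = 11
Total Nim-value = XOR of all branch values:
0 XOR 15 = 15
15 XOR 11 = 4
Nim-value of the tree = 4

4


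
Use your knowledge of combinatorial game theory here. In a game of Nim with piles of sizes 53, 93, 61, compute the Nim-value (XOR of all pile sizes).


We need the XOR (exclusive or) of all pile sizes.
After XOR-ing pile 1 (size 53): 0 XOR 53 = 53
After XOR-ing pile 2 (size 93): 53 XOR 93 = 104
After XOR-ing pile 3 (size 61): 104 XOR 61 = 85
The Nim-value of this position is 85.

85


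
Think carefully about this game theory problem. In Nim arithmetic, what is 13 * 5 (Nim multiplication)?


Nim multiplication is bilinear over XOR: (u XOR v) * w = (u*w) XOR (v*w).
So we split each operand into its bit components and XOR the pairwise Nim products.
13 = 1 + 4 + 8 (as XOR of powers of 2).
5 = 1 + 4 (as XOR of powers of 2).
Using the standard Nim-product table on single bits:
  2*2 = 3,   2*4 = 8,   2*8 = 12,
  4*4 = 6,   4*8 = 11,  8*8 = 13,
and  1*x = x (identity), k*l = l*k (commutative).
Pairwise Nim products:
  1 * 1 = 1
  1 * 4 = 4
  4 * 1 = 4
  4 * 4 = 6
  8 * 1 = 8
  8 * 4 = 11
XOR them: 1 XOR 4 XOR 4 XOR 6 XOR 8 XOR 11 = 4.
Result: 13 * 5 = 4 (in Nim).

4


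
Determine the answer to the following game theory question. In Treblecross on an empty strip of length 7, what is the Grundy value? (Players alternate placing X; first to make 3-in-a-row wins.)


Treblecross: place X on empty cells; 3-in-a-row wins.
Playing within two cells of an existing X lets the opponent win at once, so sensible play treats the cells i-2..i+2 around each X as dead. The player left with no safe cell loses, so this is a normal-play take-away game on strips of safe cells.
Placing X at cell i (0-indexed) of a strip of k safe cells leaves independent strips of sizes max(0, i-2) and max(0, k-i-3). Hence G(k) = mex{ G(max(0,i-2)) XOR G(max(0,k-i-3)) : 0 <= i < k }, with G(0) = 0.
G(1): splits (0,0):0^0=0 -> mex({0}) = 1
G(2): splits (0,0):0^0=0 -> mex({0}) = 1
G(3): splits (0,0):0^0=0 -> mex({0}) = 1
G(4): splits (0,1):0^1=1 (0,0):0^0=0 -> mex({0, 1}) = 2
G(5): splits (0,2):0^1=1 (0,1):0^1=1 (0,0):0^0=0 -> mex({0, 1}) = 2
G(6) = mex({1}) = 0
G(7) = mex({0, 1, 2}) = 3
Therefore G(7) = 3.

3


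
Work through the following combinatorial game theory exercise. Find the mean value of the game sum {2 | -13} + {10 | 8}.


G1 = {2 | -13}, G2 = {10 | 8}
Each is a switch {a | b} with numbers a > b; its mean value is (a + b)/2, and mean value is additive over game sums: m(G1 + G2) = m(G1) + m(G2).
Mean of G1 = (2 + (-13))/2 = -11/2 = -11/2
Mean of G2 = (10 + (8))/2 = 18/2 = 9
Mean of G1 + G2 = -11/2 + 9 = 7/2

7/2


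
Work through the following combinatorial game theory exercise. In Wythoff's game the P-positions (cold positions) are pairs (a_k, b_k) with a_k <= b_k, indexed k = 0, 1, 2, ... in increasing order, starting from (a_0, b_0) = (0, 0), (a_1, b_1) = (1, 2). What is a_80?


By Wythoff's theorem, a_k = floor(k * phi) and b_k = floor(k * phi^2) = a_k + k, where phi = (1 + sqrt(5))/2 is the golden ratio.
phi = (1 + sqrt(5))/2 = 1.618034
k = 80
k * phi = 80 * 1.618034 = 129.442719
a_80 = floor(k * phi) = 129

129


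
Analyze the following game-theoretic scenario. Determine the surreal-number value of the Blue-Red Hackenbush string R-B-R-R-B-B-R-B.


Edges (from ground): R-B-R-R-B-B-R-B
By Berlekamp's sign-expansion rule, a Blue-Red Hackenbush stalk has the value of the surreal number whose sign sequence is the edge sequence with B -> + and R -> -.
Sign sequence: -+--++-+
Trace the sign expansion in the surreal number tree, starting from 0:
Edge 1: R (sign -) -> bounds (-inf, 0), value = -1
Edge 2: B (sign +) -> bounds (-1, 0), value = -1/2
Edge 3: R (sign -) -> bounds (-1, -1/2), value = -3/4
Edge 4: R (sign -) -> bounds (-1, -3/4), value = -7/8
Edge 5: B (sign +) -> bounds (-7/8, -3/4), value = -13/16
Edge 6: B (sign +) -> bounds (-13/16, -3/4), value = -25/32
Edge 7: R (sign -) -> bounds (-13/16, -25/32), value = -51/64
Edge 8: B (sign +) -> bounds (-51/64, -25/32), value = -101/128
Game value = -101/128

-101/128


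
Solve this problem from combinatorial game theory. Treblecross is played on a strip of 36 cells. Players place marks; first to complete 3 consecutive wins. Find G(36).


Treblecross: place X on empty cells; 3-in-a-row wins.
Playing within two cells of an existing X lets the opponent win at once, so sensible play treats the cells i-2..i+2 around each X as dead. The player left with no safe cell loses, so this is a normal-play take-away game on strips of safe cells.
Placing X at cell i (0-indexed) of a strip of k safe cells leaves independent strips of sizes max(0, i-2) and max(0, k-i-3). Hence G(k) = mex{ G(max(0,i-2)) XOR G(max(0,k-i-3)) : 0 <= i < k }, with G(0) = 0.
G(1): splits (0,0):0^0=0 -> mex({0}) = 1
G(2): splits (0,0):0^0=0 -> mex({0}) = 1
G(3): splits (0,0):0^0=0 -> mex({0}) = 1
G(4): splits (0,1):0^1=1 (0,0):0^0=0 -> mex({0, 1}) = 2
G(5): splits (0,2):0^1=1 (0,1):0^1=1 (0,0):0^0=0 -> mex({0, 1}) = 2
G(6) = mex({1}) = 0
G(7) = mex({0, 1, 2}) = 3
G(8) = mex({0, 1, 2}) = 3
G(9) = mex({0, 2}) = 1
G(10) = mex({0, 2, 3}) = 1
G(11) = mex({0, 3}) = 1
G(12) = mex({1, 3}) = 0
G(13) = mex({0, 1, 2, 3}) = 4
G(14) = mex({0, 1, 2}) = 3
G(15) = mex({0, 1, 2}) = 3
G(16) = mex({0, 1, 2, 4}) = 3
G(17) = mex({0, 1, 3, 4}) = 2
G(18) = mex({0, 1, 3, 4}) = 2
G(19) = mex({0, 1, 3, 5}) = 2
G(20) = mex({0, 1, 2, 3, 5}) = 4
G(21) = mex({0, 1, 2, 3, 5}) = 4
G(22) = mex({1, 2, 6}) = 0
G(23) = mex({0, 1, 2, 3, 4, 6}) = 5
G(24) = mex({0, 1, 2, 3, 4}) = 5
G(25) = mex({0, 1, 3, 4, 7}) = 2
G(26) = mex({0, 1, 3, 4, 5, 7}) = 2
G(27) = mex({0, 1, 3, 5}) = 2
G(28) = mex({0, 1, 2, 5}) = 3
G(29) = mex({0, 1, 2, 4, 5, 6}) = 3
G(30) = mex({1, 2, 4, 6}) = 0
G(31) = mex({0, 1, 2, 3, 4, 6}) = 5
G(32) = mex({1, 2, 3, 4, 7}) = 0
G(33) = mex({0, 3, 7}) = 1
G(34) = mex({0, 2, 3, 5, 7}) = 1
G(35) = mex({0, 2, 3, 5, 6}) = 1
G(36) = mex({0, 1, 2, 5, 6}) = 3
Therefore G(36) = 3.

3
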